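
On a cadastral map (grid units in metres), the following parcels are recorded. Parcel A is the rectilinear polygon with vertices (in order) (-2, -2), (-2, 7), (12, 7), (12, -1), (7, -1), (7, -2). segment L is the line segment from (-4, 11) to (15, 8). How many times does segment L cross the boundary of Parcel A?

0

The segment lies entirely outside Parcel A and never meets its boundary.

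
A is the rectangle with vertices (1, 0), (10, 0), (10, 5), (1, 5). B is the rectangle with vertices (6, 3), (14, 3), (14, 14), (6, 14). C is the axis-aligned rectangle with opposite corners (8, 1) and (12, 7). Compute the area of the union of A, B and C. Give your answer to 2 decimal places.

129.00

By inclusion–exclusion:
Individual areas: |A| = 45, |B| = 88, |C| = 24.
|A∩B|: x∈[6,10], y∈[3,5] → 4·2 = 8.
|A∩C|: x∈[8,10], y∈[1,5] → 2·4 = 8.
|B∩C|: x∈[8,12], y∈[3,7] → 4·4 = 16.
|A∩B∩C| = 4.
|A ∪ B ∪ C| = 157 − 32 + 4 = 129.00.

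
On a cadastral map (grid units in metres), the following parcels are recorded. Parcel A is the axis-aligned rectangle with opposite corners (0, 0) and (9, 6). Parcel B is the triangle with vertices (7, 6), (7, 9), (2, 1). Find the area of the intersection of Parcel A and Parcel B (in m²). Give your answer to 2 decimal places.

The intersection is the polygon with vertices (7,6), (2,1), (5.125,6).
By the shoelace formula its area is 4.69.

4.69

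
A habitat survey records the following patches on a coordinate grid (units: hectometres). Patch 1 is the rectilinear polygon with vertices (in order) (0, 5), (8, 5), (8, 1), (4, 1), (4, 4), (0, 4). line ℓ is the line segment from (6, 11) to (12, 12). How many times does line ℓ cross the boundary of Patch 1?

0

The segment lies entirely outside Patch 1 and never meets its boundary.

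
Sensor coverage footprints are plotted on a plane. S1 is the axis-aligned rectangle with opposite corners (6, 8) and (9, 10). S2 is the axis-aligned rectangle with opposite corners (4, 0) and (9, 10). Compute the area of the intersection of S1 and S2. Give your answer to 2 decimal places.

|S1∩S2|: x∈[6,9], y∈[8,10] → 3·2 = 6.

6.00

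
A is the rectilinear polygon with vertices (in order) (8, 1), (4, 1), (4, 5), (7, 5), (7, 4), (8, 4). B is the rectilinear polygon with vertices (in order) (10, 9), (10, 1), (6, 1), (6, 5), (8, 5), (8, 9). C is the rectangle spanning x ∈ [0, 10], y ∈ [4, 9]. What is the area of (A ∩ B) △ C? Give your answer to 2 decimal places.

55.00

|A ∩ B| = 7.
|(A ∩ B) ∩ C| = 1.
|(A ∩ B) △ C| = 7 + 50 − 2 = 55.00.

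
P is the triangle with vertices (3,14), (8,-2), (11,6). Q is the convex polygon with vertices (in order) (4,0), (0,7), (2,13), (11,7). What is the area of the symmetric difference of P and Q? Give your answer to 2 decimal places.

63.81

|P| = 44, |Q| = 71.5, |P∩Q| = 25.8459.
|P △ Q| = |P| + |Q| − 2·|P∩Q| = 44 + 71.5 − 51.6917 = 63.81.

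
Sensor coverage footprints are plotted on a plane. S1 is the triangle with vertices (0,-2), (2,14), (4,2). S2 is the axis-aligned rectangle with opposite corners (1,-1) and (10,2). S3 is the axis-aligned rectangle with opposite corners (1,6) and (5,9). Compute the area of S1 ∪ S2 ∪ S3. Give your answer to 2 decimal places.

56.81

By inclusion–exclusion:
Individual areas: |S1| = 28, |S2| = 27, |S3| = 12.
|S1∩S2| = 4.5.
|S1∩S3| = 5.6875.
|S2∩S3| = 0 (no overlap).
|S1∩S2∩S3| = 0.
|S1 ∪ S2 ∪ S3| = 67 − 10.1875 + 0 = 56.81.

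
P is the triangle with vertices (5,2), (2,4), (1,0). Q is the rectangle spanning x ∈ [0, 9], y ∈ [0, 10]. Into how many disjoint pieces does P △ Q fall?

1

P △ Q is a single connected region.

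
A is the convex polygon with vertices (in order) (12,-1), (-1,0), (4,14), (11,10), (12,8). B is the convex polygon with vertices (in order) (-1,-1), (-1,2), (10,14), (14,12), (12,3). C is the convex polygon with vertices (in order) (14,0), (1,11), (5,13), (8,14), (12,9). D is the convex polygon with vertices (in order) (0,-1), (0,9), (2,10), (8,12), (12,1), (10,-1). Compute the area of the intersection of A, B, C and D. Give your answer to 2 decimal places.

24.08

The intersection is the polygon with vertices (8.131,11.639), (11.346,2.799), (10.867,2.651), (4.52,8.022), (7.938,11.75).
By the shoelace formula its area is 24.08.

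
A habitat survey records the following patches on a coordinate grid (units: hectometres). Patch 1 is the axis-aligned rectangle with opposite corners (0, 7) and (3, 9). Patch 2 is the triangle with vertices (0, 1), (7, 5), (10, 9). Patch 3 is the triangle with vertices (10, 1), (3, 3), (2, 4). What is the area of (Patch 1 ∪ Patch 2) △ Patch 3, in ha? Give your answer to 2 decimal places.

15.67

|Patch 1 ∪ Patch 2| = 14.
|(Patch 1 ∪ Patch 2) ∩ Patch 3| = 0.4135.
|(Patch 1 ∪ Patch 2) △ Patch 3| = 14 + 2.5 − 0.8269 = 15.67.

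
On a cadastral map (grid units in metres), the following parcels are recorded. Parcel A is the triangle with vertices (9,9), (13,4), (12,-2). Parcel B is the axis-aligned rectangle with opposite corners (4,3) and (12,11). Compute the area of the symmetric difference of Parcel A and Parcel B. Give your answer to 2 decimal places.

63.57

|Parcel A| = 14.5, |Parcel B| = 64, |Parcel A∩Parcel B| = 7.4659.
|Parcel A △ Parcel B| = |Parcel A| + |Parcel B| − 2·|Parcel A∩Parcel B| = 14.5 + 64 − 14.9318 = 63.57.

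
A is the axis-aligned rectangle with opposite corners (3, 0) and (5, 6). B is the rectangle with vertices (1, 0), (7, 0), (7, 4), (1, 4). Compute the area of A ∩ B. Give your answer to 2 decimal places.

|A∩B|: x∈[3,5], y∈[0,4] → 2·4 = 8.

8.00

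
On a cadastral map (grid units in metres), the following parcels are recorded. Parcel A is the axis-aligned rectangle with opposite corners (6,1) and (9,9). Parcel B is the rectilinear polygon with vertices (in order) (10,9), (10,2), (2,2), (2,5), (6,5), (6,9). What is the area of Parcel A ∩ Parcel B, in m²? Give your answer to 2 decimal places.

21.00

The intersection is the polygon with vertices (9,2), (6,2), (6,5), (6,9), (9,9).
By the shoelace formula its area is 21.00.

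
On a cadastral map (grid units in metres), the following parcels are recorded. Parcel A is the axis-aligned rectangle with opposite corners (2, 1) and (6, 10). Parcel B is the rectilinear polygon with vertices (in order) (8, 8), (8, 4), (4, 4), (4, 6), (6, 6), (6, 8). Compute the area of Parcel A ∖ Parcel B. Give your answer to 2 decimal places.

|Parcel A| = 36, |Parcel A∩Parcel B| = 4.
|Parcel A ∖ Parcel B| = |Parcel A| − |Parcel A∩Parcel B| = 36 − 4 = 32.00.

32.00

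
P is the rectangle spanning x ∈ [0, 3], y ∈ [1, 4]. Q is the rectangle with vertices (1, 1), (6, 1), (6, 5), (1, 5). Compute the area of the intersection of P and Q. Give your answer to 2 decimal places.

|P∩Q|: x∈[1,3], y∈[1,4] → 2·3 = 6.

6.00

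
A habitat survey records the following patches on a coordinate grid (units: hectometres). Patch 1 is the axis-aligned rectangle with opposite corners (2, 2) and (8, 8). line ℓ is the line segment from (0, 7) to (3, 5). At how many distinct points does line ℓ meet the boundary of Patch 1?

The segment meets the boundary at (2,5.667).

1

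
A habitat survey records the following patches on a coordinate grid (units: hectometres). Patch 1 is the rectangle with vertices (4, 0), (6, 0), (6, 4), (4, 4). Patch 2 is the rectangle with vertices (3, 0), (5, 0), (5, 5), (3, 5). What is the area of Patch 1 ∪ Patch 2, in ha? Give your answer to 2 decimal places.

14.00

By inclusion–exclusion:
Individual areas: |Patch 1| = 8, |Patch 2| = 10.
|Patch 1∩Patch 2|: x∈[4,5], y∈[0,4] → 1·4 = 4.
|Patch 1 ∪ Patch 2| = 18 − 4 = 14.00.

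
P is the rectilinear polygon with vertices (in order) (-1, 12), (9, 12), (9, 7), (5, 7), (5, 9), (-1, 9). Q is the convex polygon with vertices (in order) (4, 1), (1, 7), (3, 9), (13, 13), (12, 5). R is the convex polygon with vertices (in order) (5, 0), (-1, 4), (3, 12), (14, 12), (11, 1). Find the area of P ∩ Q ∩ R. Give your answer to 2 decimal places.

15.20

The intersection is the polygon with vertices (5,7), (5,9), (3,9), (9,11.4), (9,7).
By the shoelace formula its area is 15.20.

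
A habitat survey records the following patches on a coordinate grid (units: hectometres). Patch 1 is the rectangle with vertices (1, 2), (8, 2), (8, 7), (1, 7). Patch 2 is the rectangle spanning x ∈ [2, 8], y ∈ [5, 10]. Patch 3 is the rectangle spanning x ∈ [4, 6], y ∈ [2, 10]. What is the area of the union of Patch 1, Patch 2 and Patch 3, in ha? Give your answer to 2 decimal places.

53.00

By inclusion–exclusion:
Individual areas: |Patch 1| = 35, |Patch 2| = 30, |Patch 3| = 16.
|Patch 1∩Patch 2|: x∈[2,8], y∈[5,7] → 6·2 = 12.
|Patch 1∩Patch 3|: x∈[4,6], y∈[2,7] → 2·5 = 10.
|Patch 2∩Patch 3|: x∈[4,6], y∈[5,10] → 2·5 = 10.
|Patch 1∩Patch 2∩Patch 3| = 4.
|Patch 1 ∪ Patch 2 ∪ Patch 3| = 81 − 32 + 4 = 53.00.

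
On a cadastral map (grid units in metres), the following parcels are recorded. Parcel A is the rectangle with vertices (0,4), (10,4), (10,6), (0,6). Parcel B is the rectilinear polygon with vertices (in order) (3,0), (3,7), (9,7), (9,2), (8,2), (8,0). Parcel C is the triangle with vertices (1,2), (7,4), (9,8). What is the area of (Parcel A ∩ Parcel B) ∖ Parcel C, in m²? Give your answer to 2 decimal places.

7.00

|Parcel A ∩ Parcel B| = 12.
|(Parcel A ∩ Parcel B) ∩ Parcel C| = 5.
|(Parcel A ∩ Parcel B) ∖ Parcel C| = 12 − 5 = 7.00.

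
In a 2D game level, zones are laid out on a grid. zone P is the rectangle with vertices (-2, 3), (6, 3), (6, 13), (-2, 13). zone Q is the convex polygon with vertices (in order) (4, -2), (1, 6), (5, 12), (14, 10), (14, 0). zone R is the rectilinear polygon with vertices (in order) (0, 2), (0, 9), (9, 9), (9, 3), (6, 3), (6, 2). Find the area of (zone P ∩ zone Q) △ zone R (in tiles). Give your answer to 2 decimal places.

40.58

|zone P ∩ zone Q| = 31.2014.
|(zone P ∩ zone Q) ∩ zone R| = 25.3125.
|(zone P ∩ zone Q) △ zone R| = 31.2014 + 60 − 50.625 = 40.58.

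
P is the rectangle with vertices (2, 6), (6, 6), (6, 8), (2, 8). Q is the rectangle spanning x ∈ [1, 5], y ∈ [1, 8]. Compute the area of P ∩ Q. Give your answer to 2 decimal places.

6.00

|P∩Q|: x∈[2,5], y∈[6,8] → 3·2 = 6.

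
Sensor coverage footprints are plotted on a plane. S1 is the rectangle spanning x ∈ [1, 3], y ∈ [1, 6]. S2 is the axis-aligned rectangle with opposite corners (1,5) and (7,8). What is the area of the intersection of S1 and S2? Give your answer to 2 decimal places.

2.00

|S1∩S2|: x∈[1,3], y∈[5,6] → 2·1 = 2.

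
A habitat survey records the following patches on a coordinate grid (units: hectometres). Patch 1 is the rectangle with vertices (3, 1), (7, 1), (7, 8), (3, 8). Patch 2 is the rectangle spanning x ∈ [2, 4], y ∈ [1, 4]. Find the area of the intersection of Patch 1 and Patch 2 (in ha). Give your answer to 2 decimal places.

3.00

|Patch 1∩Patch 2|: x∈[3,4], y∈[1,4] → 1·3 = 3.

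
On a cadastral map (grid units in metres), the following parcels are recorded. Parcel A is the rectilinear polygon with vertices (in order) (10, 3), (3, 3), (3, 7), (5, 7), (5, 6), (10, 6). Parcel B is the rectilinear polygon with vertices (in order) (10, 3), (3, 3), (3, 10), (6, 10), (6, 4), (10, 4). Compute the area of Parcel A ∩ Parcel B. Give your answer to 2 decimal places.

The intersection is the polygon with vertices (3,3), (3,7), (5,7), (5,6), (6,6), (6,4), (10,4), (10,3).
By the shoelace formula its area is 15.00.

15.00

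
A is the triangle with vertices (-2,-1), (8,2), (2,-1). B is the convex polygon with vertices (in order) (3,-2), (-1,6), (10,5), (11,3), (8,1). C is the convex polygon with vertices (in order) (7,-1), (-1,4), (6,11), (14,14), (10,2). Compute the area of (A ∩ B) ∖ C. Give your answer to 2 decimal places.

|A ∩ B| = 3.4087.
|(A ∩ B) ∩ C| = 1.2628.
|(A ∩ B) ∖ C| = 3.4087 − 1.2628 = 2.15.

2.15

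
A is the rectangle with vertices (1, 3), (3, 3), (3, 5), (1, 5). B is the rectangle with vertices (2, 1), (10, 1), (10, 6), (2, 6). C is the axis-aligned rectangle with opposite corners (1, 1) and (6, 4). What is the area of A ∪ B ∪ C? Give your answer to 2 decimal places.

44.00

By inclusion–exclusion:
Individual areas: |A| = 4, |B| = 40, |C| = 15.
|A∩B|: x∈[2,3], y∈[3,5] → 1·2 = 2.
|A∩C|: x∈[1,3], y∈[3,4] → 2·1 = 2.
|B∩C|: x∈[2,6], y∈[1,4] → 4·3 = 12.
|A∩B∩C| = 1.
|A ∪ B ∪ C| = 59 − 16 + 1 = 44.00.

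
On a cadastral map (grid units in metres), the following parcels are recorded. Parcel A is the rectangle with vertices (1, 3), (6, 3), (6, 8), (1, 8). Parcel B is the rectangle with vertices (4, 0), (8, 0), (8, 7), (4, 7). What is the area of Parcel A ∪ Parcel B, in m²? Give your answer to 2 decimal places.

By inclusion–exclusion:
Individual areas: |Parcel A| = 25, |Parcel B| = 28.
|Parcel A∩Parcel B|: x∈[4,6], y∈[3,7] → 2·4 = 8.
|Parcel A ∪ Parcel B| = 53 − 8 = 45.00.

45.00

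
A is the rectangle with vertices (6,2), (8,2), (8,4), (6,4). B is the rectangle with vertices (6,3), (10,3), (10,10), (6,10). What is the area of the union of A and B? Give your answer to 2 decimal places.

30.00

By inclusion–exclusion:
Individual areas: |A| = 4, |B| = 28.
|A∩B|: x∈[6,8], y∈[3,4] → 2·1 = 2.
|A ∪ B| = 32 − 2 = 30.00.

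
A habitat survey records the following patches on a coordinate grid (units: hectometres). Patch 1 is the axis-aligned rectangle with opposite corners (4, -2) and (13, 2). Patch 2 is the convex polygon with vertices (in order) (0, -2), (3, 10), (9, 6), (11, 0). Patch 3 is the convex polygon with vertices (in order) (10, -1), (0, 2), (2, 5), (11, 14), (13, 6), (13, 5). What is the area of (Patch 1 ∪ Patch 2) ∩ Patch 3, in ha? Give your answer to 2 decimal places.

The region (Patch 1 ∪ Patch 2) ∩ Patch 3 is the polygon with vertices (1.6,4.4), (2,5), (5.4,8.4), (9,6), (10.333,2), (11.5,2), (10,-1), (0.93,1.721).
By the shoelace formula its area is 56.28.

56.28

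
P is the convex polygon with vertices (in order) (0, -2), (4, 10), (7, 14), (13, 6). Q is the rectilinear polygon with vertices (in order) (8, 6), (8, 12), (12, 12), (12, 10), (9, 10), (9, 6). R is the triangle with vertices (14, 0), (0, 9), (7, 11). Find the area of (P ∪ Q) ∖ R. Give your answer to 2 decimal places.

|P ∪ Q| = 91.5.
|(P ∪ Q) ∩ R| = 32.4279.
|(P ∪ Q) ∖ R| = 91.5 − 32.4279 = 59.07.

59.07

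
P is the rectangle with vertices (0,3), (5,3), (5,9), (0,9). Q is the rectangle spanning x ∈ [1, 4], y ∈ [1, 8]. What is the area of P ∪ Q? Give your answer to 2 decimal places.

36.00

By inclusion–exclusion:
Individual areas: |P| = 30, |Q| = 21.
|P∩Q|: x∈[1,4], y∈[3,8] → 3·5 = 15.
|P ∪ Q| = 51 − 15 = 36.00.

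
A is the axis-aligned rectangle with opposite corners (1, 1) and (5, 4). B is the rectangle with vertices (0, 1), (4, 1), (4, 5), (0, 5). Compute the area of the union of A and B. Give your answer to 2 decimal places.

19.00

By inclusion–exclusion:
Individual areas: |A| = 12, |B| = 16.
|A∩B|: x∈[1,4], y∈[1,4] → 3·3 = 9.
|A ∪ B| = 28 − 9 = 19.00.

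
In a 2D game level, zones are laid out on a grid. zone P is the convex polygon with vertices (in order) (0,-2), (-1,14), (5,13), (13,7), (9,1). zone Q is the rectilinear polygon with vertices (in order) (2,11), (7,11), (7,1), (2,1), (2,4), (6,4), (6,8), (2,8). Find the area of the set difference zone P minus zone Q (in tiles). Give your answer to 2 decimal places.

109.50

|zone P| = 143.5, |zone P∩zone Q| = 34.
|zone P ∖ zone Q| = |zone P| − |zone P∩zone Q| = 143.5 − 34 = 109.50.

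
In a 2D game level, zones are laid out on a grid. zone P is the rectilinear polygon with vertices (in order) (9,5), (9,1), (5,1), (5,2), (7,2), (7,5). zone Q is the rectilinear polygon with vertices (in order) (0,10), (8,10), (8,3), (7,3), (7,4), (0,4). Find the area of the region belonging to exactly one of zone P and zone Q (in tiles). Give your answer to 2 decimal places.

55.00

|zone P| = 10, |zone Q| = 49, |zone P∩zone Q| = 2.
|zone P △ zone Q| = |zone P| + |zone Q| − 2·|zone P∩zone Q| = 10 + 49 − 4 = 55.00.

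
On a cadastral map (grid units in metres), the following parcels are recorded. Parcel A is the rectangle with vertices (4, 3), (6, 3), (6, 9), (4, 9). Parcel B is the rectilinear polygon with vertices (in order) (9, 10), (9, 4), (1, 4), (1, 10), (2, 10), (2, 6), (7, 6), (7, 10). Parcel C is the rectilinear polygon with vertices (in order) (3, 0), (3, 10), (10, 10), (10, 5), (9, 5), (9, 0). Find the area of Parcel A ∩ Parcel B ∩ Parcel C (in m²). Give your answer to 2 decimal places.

The intersection is the polygon with vertices (4,4), (4,6), (6,6), (6,4).
By the shoelace formula its area is 4.00.

4.00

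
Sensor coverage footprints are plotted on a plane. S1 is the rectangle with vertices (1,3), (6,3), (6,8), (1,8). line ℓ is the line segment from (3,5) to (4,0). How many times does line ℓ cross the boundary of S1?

The segment meets the boundary at (3.4,3).

1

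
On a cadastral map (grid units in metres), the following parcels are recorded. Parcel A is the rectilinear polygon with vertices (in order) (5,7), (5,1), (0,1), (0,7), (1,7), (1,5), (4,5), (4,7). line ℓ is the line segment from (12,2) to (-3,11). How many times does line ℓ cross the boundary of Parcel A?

2

The segment meets the boundary at (4,6.8), (5,6.2).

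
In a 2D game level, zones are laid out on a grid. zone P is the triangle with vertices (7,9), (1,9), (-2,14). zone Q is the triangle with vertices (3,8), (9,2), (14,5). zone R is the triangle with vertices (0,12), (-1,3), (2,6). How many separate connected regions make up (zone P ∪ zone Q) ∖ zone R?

2

(zone P ∪ zone Q) ∖ zone R splits into 2 disjoint pieces (area 14.25, area 24).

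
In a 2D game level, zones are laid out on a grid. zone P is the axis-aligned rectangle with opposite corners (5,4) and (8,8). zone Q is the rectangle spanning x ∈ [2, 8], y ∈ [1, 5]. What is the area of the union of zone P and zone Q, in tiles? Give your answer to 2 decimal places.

33.00

By inclusion–exclusion:
Individual areas: |zone P| = 12, |zone Q| = 24.
|zone P∩zone Q|: x∈[5,8], y∈[4,5] → 3·1 = 3.
|zone P ∪ zone Q| = 36 − 3 = 33.00.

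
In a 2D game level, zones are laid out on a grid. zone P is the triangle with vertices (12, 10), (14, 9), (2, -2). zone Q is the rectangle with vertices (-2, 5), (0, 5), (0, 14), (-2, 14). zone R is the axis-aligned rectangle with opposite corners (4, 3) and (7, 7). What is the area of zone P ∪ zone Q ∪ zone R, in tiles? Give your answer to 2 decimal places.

By inclusion–exclusion:
Individual areas: |zone P| = 17, |zone Q| = 18, |zone R| = 12.
|zone P∩zone Q| = 0.
|zone P∩zone R| = 0.4167.
|zone Q∩zone R| = 0 (no overlap).
|zone P∩zone Q∩zone R| = 0.
|zone P ∪ zone Q ∪ zone R| = 47 − 0.4167 + 0 = 46.58.

46.58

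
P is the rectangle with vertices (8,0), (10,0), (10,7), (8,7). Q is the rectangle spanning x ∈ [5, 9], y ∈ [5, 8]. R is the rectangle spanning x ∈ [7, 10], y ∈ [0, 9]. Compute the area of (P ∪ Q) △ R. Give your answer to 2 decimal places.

15.00

|P ∪ Q| = 24.
|(P ∪ Q) ∩ R| = 18.
|(P ∪ Q) △ R| = 24 + 27 − 36 = 15.00.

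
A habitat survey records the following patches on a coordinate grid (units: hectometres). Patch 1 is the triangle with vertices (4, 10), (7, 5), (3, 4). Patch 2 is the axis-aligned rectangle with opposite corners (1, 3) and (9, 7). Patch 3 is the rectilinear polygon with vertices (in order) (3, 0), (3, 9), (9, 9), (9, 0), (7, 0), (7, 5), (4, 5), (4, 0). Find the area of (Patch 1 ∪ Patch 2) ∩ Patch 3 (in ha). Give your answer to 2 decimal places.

21.07

|Patch 1 ∪ Patch 2| = 35.45.
|(Patch 1 ∪ Patch 2) ∩ Patch 3| = 21.07.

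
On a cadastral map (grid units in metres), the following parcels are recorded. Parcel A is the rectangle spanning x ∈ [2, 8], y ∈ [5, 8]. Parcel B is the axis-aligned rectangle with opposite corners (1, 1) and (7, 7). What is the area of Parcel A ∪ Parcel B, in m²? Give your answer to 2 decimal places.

By inclusion–exclusion:
Individual areas: |Parcel A| = 18, |Parcel B| = 36.
|Parcel A∩Parcel B|: x∈[2,7], y∈[5,7] → 5·2 = 10.
|Parcel A ∪ Parcel B| = 54 − 10 = 44.00.

44.00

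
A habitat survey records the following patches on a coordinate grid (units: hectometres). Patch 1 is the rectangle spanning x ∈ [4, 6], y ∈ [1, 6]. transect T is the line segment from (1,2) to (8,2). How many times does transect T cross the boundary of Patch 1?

2

The segment meets the boundary at (6,2), (4,2).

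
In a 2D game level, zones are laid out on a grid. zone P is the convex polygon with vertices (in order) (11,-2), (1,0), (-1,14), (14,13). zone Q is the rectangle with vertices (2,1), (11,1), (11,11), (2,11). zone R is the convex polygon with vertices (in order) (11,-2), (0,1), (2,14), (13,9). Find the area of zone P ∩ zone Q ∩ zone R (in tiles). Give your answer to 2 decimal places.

The intersection is the polygon with vertices (2,11), (8.6,11), (11,9.909), (11,1), (2,1).
By the shoelace formula its area is 88.69.

88.69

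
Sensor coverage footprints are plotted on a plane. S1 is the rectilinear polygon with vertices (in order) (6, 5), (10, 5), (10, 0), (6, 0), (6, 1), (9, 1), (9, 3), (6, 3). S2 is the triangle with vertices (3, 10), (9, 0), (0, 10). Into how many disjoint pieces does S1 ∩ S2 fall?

S1 ∩ S2 splits into 2 disjoint pieces (area 0.15, area 1.15).

2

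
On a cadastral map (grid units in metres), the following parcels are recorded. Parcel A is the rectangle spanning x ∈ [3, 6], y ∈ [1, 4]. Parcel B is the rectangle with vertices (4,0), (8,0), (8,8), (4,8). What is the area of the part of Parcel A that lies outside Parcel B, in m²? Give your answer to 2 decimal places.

|Parcel A∩Parcel B|: x∈[4,6], y∈[1,4] → 2·3 = 6.
|Parcel A| = 9.
|Parcel A ∖ Parcel B| = |Parcel A| − |Parcel A∩Parcel B| = 9 − 6 = 3.00.

3.00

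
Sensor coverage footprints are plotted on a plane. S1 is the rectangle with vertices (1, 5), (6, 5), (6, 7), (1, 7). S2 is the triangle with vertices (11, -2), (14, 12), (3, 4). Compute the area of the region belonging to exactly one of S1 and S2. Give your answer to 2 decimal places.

73.08

|S1| = 10, |S2| = 65, |S1∩S2| = 0.9602.
|S1 △ S2| = |S1| + |S2| − 2·|S1∩S2| = 10 + 65 − 1.9205 = 73.08.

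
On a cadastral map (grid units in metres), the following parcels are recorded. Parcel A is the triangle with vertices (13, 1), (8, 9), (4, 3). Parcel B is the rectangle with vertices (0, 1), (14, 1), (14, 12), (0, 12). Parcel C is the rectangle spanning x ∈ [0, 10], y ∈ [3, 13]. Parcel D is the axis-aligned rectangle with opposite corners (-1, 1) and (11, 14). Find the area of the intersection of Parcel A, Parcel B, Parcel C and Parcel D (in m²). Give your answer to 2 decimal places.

The intersection is the polygon with vertices (10,5.8), (10,3), (4,3), (8,9).
By the shoelace formula its area is 20.80.

20.80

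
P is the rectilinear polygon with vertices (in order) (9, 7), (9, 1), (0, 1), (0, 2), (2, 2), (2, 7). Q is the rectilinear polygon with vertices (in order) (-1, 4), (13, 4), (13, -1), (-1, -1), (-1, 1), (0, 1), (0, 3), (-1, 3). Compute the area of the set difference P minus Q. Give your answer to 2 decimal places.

|P| = 44, |P∩Q| = 23.
|P ∖ Q| = |P| − |P∩Q| = 44 − 23 = 21.00.

21.00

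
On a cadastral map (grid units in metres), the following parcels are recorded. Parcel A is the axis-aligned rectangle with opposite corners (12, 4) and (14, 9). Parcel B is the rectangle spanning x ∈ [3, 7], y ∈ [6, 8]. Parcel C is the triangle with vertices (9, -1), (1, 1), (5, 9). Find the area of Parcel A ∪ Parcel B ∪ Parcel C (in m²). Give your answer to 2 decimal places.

By inclusion–exclusion:
Individual areas: |Parcel A| = 10, |Parcel B| = 8, |Parcel C| = 36.
|Parcel A∩Parcel B| = 0 (no overlap).
|Parcel A∩Parcel C| = 0.
|Parcel B∩Parcel C| = 3.6.
|Parcel A∩Parcel B∩Parcel C| = 0.
|Parcel A ∪ Parcel B ∪ Parcel C| = 54 − 3.6 + 0 = 50.40.

50.40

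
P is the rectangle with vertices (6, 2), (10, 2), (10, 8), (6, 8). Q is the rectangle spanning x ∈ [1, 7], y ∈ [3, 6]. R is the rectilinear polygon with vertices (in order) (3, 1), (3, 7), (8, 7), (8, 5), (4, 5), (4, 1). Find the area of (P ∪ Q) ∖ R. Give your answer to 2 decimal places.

30.00

|P ∪ Q| = 39.
|(P ∪ Q) ∩ R| = 9.
|(P ∪ Q) ∖ R| = 39 − 9 = 30.00.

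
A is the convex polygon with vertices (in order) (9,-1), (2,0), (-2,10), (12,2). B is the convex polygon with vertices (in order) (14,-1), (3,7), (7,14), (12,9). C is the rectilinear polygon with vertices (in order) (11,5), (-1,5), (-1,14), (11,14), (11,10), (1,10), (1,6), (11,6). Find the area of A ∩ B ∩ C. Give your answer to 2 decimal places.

The intersection is the polygon with vertices (4.375,6), (5,6), (6.75,5), (5.75,5).
By the shoelace formula its area is 0.81.

0.81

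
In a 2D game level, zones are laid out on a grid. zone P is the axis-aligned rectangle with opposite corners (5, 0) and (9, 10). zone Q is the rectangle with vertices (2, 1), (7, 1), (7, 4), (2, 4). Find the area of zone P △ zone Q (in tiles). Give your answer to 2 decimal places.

|zone P∩zone Q|: x∈[5,7], y∈[1,4] → 2·3 = 6.
|zone P △ zone Q| = |zone P| + |zone Q| − 2·|zone P∩zone Q| = 40 + 15 − 12 = 43.00.

43.00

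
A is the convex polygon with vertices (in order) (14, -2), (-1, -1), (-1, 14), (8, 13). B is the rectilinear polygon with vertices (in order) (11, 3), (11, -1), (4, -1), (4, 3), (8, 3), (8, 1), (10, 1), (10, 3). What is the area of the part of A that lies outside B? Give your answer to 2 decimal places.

|A| = 177, |A∩B| = 24.
|A ∖ B| = |A| − |A∩B| = 177 − 24 = 153.00.

153.00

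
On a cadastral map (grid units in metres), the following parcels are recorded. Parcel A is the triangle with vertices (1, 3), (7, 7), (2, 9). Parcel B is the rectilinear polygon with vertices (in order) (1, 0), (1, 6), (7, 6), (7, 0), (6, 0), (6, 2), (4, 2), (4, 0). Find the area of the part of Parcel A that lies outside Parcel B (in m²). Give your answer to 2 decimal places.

|Parcel A| = 16, |Parcel A∩Parcel B| = 6.
|Parcel A ∖ Parcel B| = |Parcel A| − |Parcel A∩Parcel B| = 16 − 6 = 10.00.

10.00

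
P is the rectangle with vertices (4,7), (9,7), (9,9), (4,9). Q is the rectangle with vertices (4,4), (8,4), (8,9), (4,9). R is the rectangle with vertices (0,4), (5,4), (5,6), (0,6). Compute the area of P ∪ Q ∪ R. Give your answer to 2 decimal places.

By inclusion–exclusion:
Individual areas: |P| = 10, |Q| = 20, |R| = 10.
|P∩Q|: x∈[4,8], y∈[7,9] → 4·2 = 8.
|P∩R| = 0 (no overlap).
|Q∩R|: x∈[4,5], y∈[4,6] → 1·2 = 2.
|P∩Q∩R| = 0.
|P ∪ Q ∪ R| = 40 − 10 + 0 = 30.00.

30.00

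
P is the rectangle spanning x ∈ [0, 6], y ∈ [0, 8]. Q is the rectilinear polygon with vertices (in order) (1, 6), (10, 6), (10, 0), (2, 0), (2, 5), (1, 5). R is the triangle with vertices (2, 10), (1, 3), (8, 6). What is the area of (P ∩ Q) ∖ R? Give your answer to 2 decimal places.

|P ∩ Q| = 25.
|(P ∩ Q) ∩ R| = 7.5.
|(P ∩ Q) ∖ R| = 25 − 7.5 = 17.50.

17.50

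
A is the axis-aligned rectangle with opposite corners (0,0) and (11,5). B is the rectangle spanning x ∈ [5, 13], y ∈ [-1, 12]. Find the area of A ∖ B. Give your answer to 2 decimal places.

25.00

|A∩B|: x∈[5,11], y∈[0,5] → 6·5 = 30.
|A| = 55.
|A ∖ B| = |A| − |A∩B| = 55 − 30 = 25.00.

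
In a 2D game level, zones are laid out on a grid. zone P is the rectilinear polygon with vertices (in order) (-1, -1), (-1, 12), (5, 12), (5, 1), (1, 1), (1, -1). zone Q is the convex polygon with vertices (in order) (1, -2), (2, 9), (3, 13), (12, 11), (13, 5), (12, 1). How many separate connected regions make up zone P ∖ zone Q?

1

zone P ∖ zone Q is a single connected region.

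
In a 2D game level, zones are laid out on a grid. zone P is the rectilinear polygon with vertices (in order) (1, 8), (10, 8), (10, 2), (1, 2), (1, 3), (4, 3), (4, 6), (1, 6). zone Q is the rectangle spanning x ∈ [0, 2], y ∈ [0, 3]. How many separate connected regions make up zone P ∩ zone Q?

1

zone P ∩ zone Q is a single connected region.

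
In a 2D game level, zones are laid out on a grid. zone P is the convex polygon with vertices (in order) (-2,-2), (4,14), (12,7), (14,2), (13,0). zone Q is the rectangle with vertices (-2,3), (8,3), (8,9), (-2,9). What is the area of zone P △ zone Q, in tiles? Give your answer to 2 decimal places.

119.00

|zone P| = 143, |zone Q| = 60, |zone P∩zone Q| = 42.
|zone P △ zone Q| = |zone P| + |zone Q| − 2·|zone P∩zone Q| = 143 + 60 − 84 = 119.00.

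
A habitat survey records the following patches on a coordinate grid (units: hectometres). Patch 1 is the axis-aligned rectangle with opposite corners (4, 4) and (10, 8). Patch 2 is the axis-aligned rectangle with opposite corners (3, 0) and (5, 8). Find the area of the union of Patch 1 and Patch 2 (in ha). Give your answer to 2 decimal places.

36.00

By inclusion–exclusion:
Individual areas: |Patch 1| = 24, |Patch 2| = 16.
|Patch 1∩Patch 2|: x∈[4,5], y∈[4,8] → 1·4 = 4.
|Patch 1 ∪ Patch 2| = 40 − 4 = 36.00.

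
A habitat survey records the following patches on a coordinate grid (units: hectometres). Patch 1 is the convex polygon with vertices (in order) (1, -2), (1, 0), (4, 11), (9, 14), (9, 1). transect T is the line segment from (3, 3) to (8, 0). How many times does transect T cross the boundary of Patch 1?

The segment meets the boundary at (7.359,0.385).

1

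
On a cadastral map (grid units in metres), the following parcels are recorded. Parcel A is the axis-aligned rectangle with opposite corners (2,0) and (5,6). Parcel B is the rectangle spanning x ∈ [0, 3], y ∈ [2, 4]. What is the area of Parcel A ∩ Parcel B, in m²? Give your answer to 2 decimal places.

2.00

|Parcel A∩Parcel B|: x∈[2,3], y∈[2,4] → 1·2 = 2.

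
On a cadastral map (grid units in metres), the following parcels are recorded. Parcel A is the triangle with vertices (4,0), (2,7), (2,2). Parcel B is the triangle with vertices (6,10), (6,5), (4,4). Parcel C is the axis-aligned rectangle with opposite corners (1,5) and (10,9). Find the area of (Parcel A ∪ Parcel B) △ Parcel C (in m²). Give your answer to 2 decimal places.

|Parcel A ∪ Parcel B| = 10.
|(Parcel A ∪ Parcel B) ∩ Parcel C| = 4.5714.
|(Parcel A ∪ Parcel B) △ Parcel C| = 10 + 36 − 9.1429 = 36.86.

36.86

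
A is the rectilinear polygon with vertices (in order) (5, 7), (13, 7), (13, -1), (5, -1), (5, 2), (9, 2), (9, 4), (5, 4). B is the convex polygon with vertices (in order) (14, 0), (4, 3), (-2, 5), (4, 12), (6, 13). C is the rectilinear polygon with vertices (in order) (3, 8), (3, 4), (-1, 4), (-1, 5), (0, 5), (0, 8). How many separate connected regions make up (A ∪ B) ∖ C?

(A ∪ B) ∖ C splits into 2 disjoint pieces (area 102.4299, area 2.5).

2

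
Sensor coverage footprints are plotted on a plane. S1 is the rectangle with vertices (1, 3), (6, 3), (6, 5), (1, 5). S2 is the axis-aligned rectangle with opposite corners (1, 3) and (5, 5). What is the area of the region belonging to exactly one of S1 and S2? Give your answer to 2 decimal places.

|S1∩S2|: x∈[1,5], y∈[3,5] → 4·2 = 8.
|S1 △ S2| = |S1| + |S2| − 2·|S1∩S2| = 10 + 8 − 16 = 2.00.

2.00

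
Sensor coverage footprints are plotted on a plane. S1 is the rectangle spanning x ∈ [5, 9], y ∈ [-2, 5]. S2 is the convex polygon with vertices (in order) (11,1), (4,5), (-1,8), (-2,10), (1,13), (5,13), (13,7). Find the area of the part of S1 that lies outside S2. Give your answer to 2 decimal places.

21.14

|S1| = 28, |S1∩S2| = 6.8571.
|S1 ∖ S2| = |S1| − |S1∩S2| = 28 − 6.8571 = 21.14.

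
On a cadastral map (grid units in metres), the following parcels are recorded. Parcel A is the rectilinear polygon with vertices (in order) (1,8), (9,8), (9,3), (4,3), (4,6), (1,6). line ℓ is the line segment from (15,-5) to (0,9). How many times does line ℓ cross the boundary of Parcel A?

The segment meets the boundary at (1.071,8), (3.214,6), (4,5.267), (6.429,3).

4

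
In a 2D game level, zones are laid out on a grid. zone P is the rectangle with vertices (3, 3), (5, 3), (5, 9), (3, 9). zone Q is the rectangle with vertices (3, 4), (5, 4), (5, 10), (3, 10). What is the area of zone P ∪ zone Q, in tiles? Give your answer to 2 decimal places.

14.00

By inclusion–exclusion:
Individual areas: |zone P| = 12, |zone Q| = 12.
|zone P∩zone Q|: x∈[3,5], y∈[4,9] → 2·5 = 10.
|zone P ∪ zone Q| = 24 − 10 = 14.00.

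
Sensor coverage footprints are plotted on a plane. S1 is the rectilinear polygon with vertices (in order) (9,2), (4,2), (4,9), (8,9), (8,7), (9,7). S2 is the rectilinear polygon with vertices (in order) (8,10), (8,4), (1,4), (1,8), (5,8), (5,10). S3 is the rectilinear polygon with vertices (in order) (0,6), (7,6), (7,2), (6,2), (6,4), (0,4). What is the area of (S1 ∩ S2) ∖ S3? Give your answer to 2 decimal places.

13.00

|S1 ∩ S2| = 19.
|(S1 ∩ S2) ∩ S3| = 6.
|(S1 ∩ S2) ∖ S3| = 19 − 6 = 13.00.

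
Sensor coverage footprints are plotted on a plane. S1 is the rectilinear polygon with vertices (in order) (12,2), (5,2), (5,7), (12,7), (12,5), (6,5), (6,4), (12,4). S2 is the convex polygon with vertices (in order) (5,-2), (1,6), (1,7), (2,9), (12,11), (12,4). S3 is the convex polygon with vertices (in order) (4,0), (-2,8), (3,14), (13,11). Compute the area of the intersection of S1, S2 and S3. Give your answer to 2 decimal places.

The intersection is the polygon with vertices (5,7), (9.727,7), (8.091,5), (6,5), (6,4), (7.273,4), (5.636,2), (5,2).
By the shoelace formula its area is 11.73.

11.73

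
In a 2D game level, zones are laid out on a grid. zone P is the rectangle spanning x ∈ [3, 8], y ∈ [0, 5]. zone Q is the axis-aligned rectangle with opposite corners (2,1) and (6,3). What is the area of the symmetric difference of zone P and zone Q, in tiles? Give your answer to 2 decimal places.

21.00

|zone P∩zone Q|: x∈[3,6], y∈[1,3] → 3·2 = 6.
|zone P △ zone Q| = |zone P| + |zone Q| − 2·|zone P∩zone Q| = 25 + 8 − 12 = 21.00.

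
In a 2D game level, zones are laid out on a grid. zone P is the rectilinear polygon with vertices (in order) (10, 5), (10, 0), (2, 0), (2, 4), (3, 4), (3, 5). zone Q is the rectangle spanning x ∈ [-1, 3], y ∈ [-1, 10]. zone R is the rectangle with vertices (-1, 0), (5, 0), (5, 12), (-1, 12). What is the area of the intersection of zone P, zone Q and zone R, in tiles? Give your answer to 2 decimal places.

4.00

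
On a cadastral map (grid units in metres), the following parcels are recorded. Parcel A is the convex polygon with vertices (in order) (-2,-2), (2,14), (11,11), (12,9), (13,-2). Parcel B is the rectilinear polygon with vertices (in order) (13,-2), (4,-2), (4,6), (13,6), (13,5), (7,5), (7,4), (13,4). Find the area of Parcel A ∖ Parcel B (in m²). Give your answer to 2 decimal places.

|Parcel A| = 180, |Parcel A∩Parcel B| = 63.6818.
|Parcel A ∖ Parcel B| = |Parcel A| − |Parcel A∩Parcel B| = 180 − 63.6818 = 116.32.

116.32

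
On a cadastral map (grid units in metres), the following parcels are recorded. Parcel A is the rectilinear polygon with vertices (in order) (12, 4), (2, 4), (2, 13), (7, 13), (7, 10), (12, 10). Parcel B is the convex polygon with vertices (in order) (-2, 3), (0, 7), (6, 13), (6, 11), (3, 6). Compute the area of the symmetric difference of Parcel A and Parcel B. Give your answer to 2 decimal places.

|Parcel A| = 75, |Parcel B| = 22, |Parcel A∩Parcel B| = 12.8.
|Parcel A △ Parcel B| = |Parcel A| + |Parcel B| − 2·|Parcel A∩Parcel B| = 75 + 22 − 25.6 = 71.40.

71.40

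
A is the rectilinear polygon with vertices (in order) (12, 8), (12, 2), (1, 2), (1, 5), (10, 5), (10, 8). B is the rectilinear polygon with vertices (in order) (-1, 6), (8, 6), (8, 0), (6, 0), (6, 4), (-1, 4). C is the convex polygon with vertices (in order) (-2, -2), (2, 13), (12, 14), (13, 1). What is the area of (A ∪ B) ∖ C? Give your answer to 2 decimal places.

1.73

|A ∪ B| = 54.
|(A ∪ B) ∩ C| = 52.2667.
|(A ∪ B) ∖ C| = 54 − 52.2667 = 1.73.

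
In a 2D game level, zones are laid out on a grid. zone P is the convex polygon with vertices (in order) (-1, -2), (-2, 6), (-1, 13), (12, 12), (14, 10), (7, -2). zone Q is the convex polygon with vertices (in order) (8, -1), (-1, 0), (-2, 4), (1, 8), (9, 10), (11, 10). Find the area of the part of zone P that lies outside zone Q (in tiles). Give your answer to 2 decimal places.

|zone P| = 180, |zone P∩zone Q| = 98.4439.
|zone P ∖ zone Q| = |zone P| − |zone P∩zone Q| = 180 − 98.4439 = 81.56.

81.56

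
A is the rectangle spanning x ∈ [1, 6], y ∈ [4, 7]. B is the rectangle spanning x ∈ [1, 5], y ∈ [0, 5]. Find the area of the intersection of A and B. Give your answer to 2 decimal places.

4.00

|A∩B|: x∈[1,5], y∈[4,5] → 4·1 = 4.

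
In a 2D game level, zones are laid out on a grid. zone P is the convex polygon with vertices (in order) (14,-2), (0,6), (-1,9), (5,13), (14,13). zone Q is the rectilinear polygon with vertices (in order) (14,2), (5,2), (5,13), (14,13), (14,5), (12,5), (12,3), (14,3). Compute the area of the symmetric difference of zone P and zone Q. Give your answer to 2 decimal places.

54.79

|zone P| = 147.5, |zone Q| = 95, |zone P∩zone Q| = 93.8571.
|zone P △ zone Q| = |zone P| + |zone Q| − 2·|zone P∩zone Q| = 147.5 + 95 − 187.7143 = 54.79.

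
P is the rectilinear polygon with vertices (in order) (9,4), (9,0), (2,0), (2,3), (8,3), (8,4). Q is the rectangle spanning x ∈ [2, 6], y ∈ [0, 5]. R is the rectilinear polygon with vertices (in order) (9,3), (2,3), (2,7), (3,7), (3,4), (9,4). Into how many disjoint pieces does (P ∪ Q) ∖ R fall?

2

(P ∪ Q) ∖ R splits into 2 disjoint pieces (area 21, area 3).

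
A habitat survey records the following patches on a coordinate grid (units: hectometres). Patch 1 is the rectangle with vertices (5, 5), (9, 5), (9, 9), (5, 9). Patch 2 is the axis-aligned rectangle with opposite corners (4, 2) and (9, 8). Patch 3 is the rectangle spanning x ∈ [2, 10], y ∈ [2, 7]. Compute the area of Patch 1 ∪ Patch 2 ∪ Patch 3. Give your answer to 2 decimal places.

49.00

By inclusion–exclusion:
Individual areas: |Patch 1| = 16, |Patch 2| = 30, |Patch 3| = 40.
|Patch 1∩Patch 2|: x∈[5,9], y∈[5,8] → 4·3 = 12.
|Patch 1∩Patch 3|: x∈[5,9], y∈[5,7] → 4·2 = 8.
|Patch 2∩Patch 3|: x∈[4,9], y∈[2,7] → 5·5 = 25.
|Patch 1∩Patch 2∩Patch 3| = 8.
|Patch 1 ∪ Patch 2 ∪ Patch 3| = 86 − 45 + 8 = 49.00.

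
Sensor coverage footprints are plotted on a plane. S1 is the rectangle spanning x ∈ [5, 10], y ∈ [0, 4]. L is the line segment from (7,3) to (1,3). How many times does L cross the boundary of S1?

1

The segment meets the boundary at (5,3).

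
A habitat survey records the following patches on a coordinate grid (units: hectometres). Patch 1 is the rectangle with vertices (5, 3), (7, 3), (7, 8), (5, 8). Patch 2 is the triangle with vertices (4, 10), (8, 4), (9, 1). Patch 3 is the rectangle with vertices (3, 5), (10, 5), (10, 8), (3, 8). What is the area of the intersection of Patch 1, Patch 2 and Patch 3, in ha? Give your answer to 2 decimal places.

The intersection is the polygon with vertices (5.111,8), (5.333,8), (7,5.5), (7,5), (6.778,5).
By the shoelace formula its area is 1.08.

1.08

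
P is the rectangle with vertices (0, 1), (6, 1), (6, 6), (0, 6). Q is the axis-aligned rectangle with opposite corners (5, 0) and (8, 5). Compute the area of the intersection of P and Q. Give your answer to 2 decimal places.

4.00

|P∩Q|: x∈[5,6], y∈[1,5] → 1·4 = 4.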